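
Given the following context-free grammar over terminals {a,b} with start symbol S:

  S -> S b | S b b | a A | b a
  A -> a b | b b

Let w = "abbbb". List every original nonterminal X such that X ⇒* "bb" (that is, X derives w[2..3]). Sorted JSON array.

Convert to CNF:
  S -> S T1 | S X2 | T0 A | T1 T0
  A -> T0 T1 | T1 T1
  T0 -> a
  T1 -> b
  X2 -> T1 T1

CYK fill — only the sub-triangle for w[2..3]:
  T[2,2] 'b' = {T1}  orig:{}
  T[3,3] 'b' = {T1}  orig:{}
  T[2,3] 'bb' = {A,X2}  orig:{A}

Original NTs in T[2,3] deriving "bb": ["A"]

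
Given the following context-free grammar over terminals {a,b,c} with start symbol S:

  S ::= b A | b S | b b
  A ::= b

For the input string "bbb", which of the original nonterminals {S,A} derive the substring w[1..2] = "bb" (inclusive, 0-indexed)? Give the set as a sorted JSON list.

CNF form of G:
  S -> T0 A | T0 S | T0 T0
  A -> b
  T0 -> b

CYK table (by increasing span), restricted to cells inside w[1..2]:
  cell(1,1) b: {A,T0}  orig:{A}
  cell(2,2) b: {A,T0}  orig:{A}
  cell(1,2) bb: {S}

Original NTs in T[1,2] deriving "bb": ["S"]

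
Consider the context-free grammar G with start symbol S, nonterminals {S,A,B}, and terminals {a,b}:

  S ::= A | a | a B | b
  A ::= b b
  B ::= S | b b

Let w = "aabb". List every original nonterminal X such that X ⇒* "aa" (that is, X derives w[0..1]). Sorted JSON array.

CNF form of G:
  S -> T0 T0 | T1 B | a | b
  A -> T0 T0
  B -> T0 T0 | T1 B | a | b
  T0 -> b
  T1 -> a

CYK fill — only the sub-triangle for w[0..1]:
  T[0,0] 'a' = {B,S,T1}  orig:{B,S}
  T[1,1] 'a' = {B,S,T1}  orig:{B,S}
  T[0,1] 'aa' = {B,S}

Original NTs in T[0,1] deriving "aa": ["B", "S"]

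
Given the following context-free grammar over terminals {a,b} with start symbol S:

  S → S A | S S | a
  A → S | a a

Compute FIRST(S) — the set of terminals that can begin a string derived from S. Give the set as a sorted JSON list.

FIRST sets, iterate to fixpoint:
[1]
  A via A→a a: +{a}
  S via S→a: +{a}
  FIRST[S]={a}  FIRST[A]={a}
[2] (no change)
  FIRST[S]={a}  FIRST[A]={a}

FIRST(S) = ["a"]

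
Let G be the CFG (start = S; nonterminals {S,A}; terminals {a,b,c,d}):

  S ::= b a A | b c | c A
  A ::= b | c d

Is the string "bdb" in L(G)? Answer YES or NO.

Convert to CNF:
  S -> T0 A | T2 T0 | T2 X4
  A -> T0 T1 | b
  T0 -> c
  T1 -> d
  T2 -> b
  T3 -> a
  X4 -> T3 A

CYK table (by increasing span):
  T[0,0] 'b' = {A,T2}  orig:{A}
  T[1,1] 'd' = {T1}  orig:{}
  T[2,2] 'b' = {A,T2}  orig:{A}
  T[0,1] 'bd' = ∅
  T[1,2] 'db' = ∅
  T[0,2] 'bdb' = ∅

S ∉ T[0,2] ⇒ NO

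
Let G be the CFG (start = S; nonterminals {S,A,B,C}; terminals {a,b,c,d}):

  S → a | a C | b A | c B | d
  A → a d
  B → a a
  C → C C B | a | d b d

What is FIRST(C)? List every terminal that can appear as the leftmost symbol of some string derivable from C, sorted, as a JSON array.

Compute FIRST by fixpoint:
round 1:
  A via A→a d: +{a}
  B via B→a a: +{a}
  C via C→a: +{a}
  C via C→d b d: +{d}
  S via S→a: +{a}
  S via S→b A: +{b}
  S via S→c B: +{c}
  S via S→d: +{d}
  FIRST(S)={a,b,c,d}  FIRST(A)={a}  FIRST(B)={a}  FIRST(C)={a,d}
round 2: (stable)
  FIRST(S)={a,b,c,d}  FIRST(A)={a}  FIRST(B)={a}  FIRST(C)={a,d}

FIRST(C) = ["a", "d"]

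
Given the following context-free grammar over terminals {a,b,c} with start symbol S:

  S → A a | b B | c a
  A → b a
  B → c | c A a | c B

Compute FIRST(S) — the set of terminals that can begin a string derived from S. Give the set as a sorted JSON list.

Compute FIRST by fixpoint:
[1]
  A via A→b a: +{b}
  B via B→c: +{c}
  S via S→A a: +{b}
  S via S→c a: +{c}
  FIRST[S]={b,c}  FIRST[A]={b}  FIRST[B]={c}
[2] done
  FIRST[S]={b,c}  FIRST[A]={b}  FIRST[B]={c}

FIRST(S) = ["b", "c"]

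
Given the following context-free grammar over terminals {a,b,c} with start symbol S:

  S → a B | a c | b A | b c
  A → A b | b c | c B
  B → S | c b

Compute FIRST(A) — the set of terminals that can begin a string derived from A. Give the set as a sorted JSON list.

FIRST sets, iterate to fixpoint:
pass 1:
  A via A→b c: +{b}
  A via A→c B: +{c}
  B via B→c b: +{c}
  S via S→a B: +{a}
  S via S→b A: +{b}
  S: {a,b}  A: {b,c}  B: {c}
pass 2:
  B via B→S: +{a,b}
  S: {a,b}  A: {b,c}  B: {a,b,c}
pass 3: — fixpoint
  S: {a,b}  A: {b,c}  B: {a,b,c}

FIRST(A) = ["b", "c"]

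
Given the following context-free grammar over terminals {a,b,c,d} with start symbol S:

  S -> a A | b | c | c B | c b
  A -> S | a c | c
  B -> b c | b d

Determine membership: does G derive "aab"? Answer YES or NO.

CNF form of G:
  S -> T0 A | T1 B | T1 T2 | b | c
  A -> T0 A | T0 T1 | T1 B | T1 T2 | b | c
  B -> T2 T1 | T2 T3
  T0 -> a
  T1 -> c
  T2 -> b
  T3 -> d

CYK fill:
  cell(0,0) a: {T0}  orig:{}
  cell(1,1) a: {T0}  orig:{}
  cell(2,2) b: {A,S,T2}  orig:{A,S}
  cell(0,1) aa: ∅
  cell(1,2) ab: {A,S}
  cell(0,2) aab: {A,S}

S ∈ T[0,2] ⇒ YES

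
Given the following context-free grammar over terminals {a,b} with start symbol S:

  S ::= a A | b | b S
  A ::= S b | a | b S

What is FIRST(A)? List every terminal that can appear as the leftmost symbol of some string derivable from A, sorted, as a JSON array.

FIRST iteration:
round 1:
  A via A→a: +{a}
  A via A→b S: +{b}
  S via S→a A: +{a}
  S via S→b: +{b}
  FIRST[S]={a,b}  FIRST[A]={a,b}
round 2: — fixpoint
  FIRST[S]={a,b}  FIRST[A]={a,b}

FIRST(A) = ["a", "b"]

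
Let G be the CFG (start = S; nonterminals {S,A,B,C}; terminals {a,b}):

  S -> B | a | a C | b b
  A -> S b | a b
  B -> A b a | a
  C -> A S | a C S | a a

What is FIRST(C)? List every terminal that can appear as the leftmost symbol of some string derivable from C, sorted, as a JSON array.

FIRST iteration:
round 1:
  A via A→a b: +{a}
  B via B→A b a: +{a}
  C via C→A S: +{a}
  S via S→B: +{a}
  S via S→b b: +{b}
  FIRST(S)={a,b}  FIRST(A)={a}  FIRST(B)={a}  FIRST(C)={a}
round 2:
  A via A→S b: +{b}
  B via B→A b a: +{b}
  C via C→A S: +{b}
  FIRST(S)={a,b}  FIRST(A)={a,b}  FIRST(B)={a,b}  FIRST(C)={a,b}
round 3: (stable)
  FIRST(S)={a,b}  FIRST(A)={a,b}  FIRST(B)={a,b}  FIRST(C)={a,b}

FIRST(C) = ["a", "b"]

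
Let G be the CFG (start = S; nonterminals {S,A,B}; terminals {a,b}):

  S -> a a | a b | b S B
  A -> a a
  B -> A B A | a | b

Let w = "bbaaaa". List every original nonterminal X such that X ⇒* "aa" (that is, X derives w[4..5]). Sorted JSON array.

CNF form of G:
  S -> T0 T0 | T0 T1 | T1 X3
  A -> T0 T0
  B -> A X2 | a | b
  T0 -> a
  T1 -> b
  X2 -> B A
  X3 -> S B

Fill CYK table bottom-up, restricted to cells inside w[4..5]:
  cell(4,4) a: {B,T0}  orig:{B}
  cell(5,5) a: {B,T0}  orig:{B}
  cell(4,5) aa: {A,S}

Original NTs in T[4,5] deriving "aa": ["A", "S"]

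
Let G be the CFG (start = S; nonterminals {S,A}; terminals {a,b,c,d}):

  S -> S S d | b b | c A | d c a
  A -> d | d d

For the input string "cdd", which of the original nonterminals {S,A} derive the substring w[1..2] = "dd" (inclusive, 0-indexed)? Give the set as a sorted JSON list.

Convert to CNF:
  S -> S X4 | T0 X5 | T1 T1 | T2 A
  A -> T0 T0 | d
  T0 -> d
  T1 -> b
  T2 -> c
  T3 -> a
  X4 -> S T0
  X5 -> T2 T3

Fill CYK table bottom-up (cells [i..j] with 1 ≤ i ≤ j ≤ 2 only):
  [1..1]={A,T0}  "d"  orig:{A}
  [2..2]={A,T0}  "d"  orig:{A}
  [1..2]={A}  "dd"

Original NTs in T[1,2] deriving "dd": ["A"]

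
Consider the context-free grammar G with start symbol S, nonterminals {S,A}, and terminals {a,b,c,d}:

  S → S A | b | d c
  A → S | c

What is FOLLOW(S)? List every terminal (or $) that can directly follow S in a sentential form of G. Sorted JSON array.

Compute FIRST by fixpoint:
pass 1:
  A via A→c: +{c}
  S via S→b: +{b}
  S via S→d c: +{d}
  FIRST(S)={b,d}  FIRST(A)={c}
pass 2:
  A via A→S: +{b,d}
  FIRST(S)={b,d}  FIRST(A)={b,c,d}
pass 3: done
  FIRST(S)={b,d}  FIRST(A)={b,c,d}

FOLLOW sets:
initialize: $ ∈ FOLLOW(S)
[1]
  S→S A: FOLLOW(S) ⊇ FIRST(A) = {b,c,d}; new: +{b,c,d}
  S→S A: FOLLOW(A) ⊇ FOLLOW(S) ⊇ {$,b,c,d}; new: +{$,b,c,d}
  FOLLOW(S)={$,b,c,d}  FOLLOW(A)={$,b,c,d}
[2] done
  FOLLOW(S)={$,b,c,d}  FOLLOW(A)={$,b,c,d}

FOLLOW(S) = ["$", "b", "c", "d"]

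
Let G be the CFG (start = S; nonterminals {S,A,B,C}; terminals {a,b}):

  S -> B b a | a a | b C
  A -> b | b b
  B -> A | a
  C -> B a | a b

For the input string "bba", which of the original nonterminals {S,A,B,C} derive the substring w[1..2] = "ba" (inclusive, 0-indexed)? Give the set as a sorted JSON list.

Convert to CNF:
  S -> B X2 | T0 C | T1 T1
  A -> T0 T0 | b
  B -> T0 T0 | a | b
  C -> B T1 | T1 T0
  T0 -> b
  T1 -> a
  X2 -> T0 T1

CYK fill, restricted to cells inside w[1..2]:
  cell(1,1) b: {A,B,T0}  orig:{A,B}
  cell(2,2) a: {B,T1}  orig:{B}
  cell(1,2) ba: {C,X2}  orig:{C}

Original NTs in T[1,2] deriving "ba": ["C"]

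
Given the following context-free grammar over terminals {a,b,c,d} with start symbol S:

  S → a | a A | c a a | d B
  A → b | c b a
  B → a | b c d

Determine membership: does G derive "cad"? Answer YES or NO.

CNF form of G:
  S -> T0 X6 | T2 A | T3 B | a
  A -> T0 X4 | b
  B -> T1 X5 | a
  T0 -> c
  T1 -> b
  T2 -> a
  T3 -> d
  X4 -> T1 T2
  X5 -> T0 T3
  X6 -> T2 T2

CYK table (by increasing span):
  T[0,0] 'c' = {T0}  orig:{}
  T[1,1] 'a' = {B,S,T2}  orig:{B,S}
  T[2,2] 'd' = {T3}  orig:{}
  T[0,1] 'ca' = ∅
  T[1,2] 'ad' = ∅
  T[0,2] 'cad' = ∅

S ∉ T[0,2] ⇒ NO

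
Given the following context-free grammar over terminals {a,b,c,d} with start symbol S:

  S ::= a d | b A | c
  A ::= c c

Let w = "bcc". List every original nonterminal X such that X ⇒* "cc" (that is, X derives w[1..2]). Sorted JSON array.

Convert to CNF:
  S -> T1 T2 | T3 A | c
  A -> T0 T0
  T0 -> c
  T1 -> a
  T2 -> d
  T3 -> b

Fill CYK table bottom-up — only the sub-triangle for w[1..2]:
  [1..1]={S,T0}  "c"  orig:{S}
  [2..2]={S,T0}  "c"  orig:{S}
  [1..2]={A}  "cc"

Original NTs in T[1,2] deriving "cc": ["A"]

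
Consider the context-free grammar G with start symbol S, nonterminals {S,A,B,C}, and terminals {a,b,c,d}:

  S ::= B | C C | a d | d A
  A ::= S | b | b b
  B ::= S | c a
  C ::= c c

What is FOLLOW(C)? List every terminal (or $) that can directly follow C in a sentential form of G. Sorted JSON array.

Compute FIRST by fixpoint:
round 1:
  A via A→b: +{b}
  B via B→c a: +{c}
  C via C→c c: +{c}
  S via S→B: +{c}
  S via S→a d: +{a}
  S via S→d A: +{d}
  FIRST[S]={a,c,d}  FIRST[A]={b}  FIRST[B]={c}  FIRST[C]={c}
round 2:
  A via A→S: +{a,c,d}
  B via B→S: +{a,d}
  FIRST[S]={a,c,d}  FIRST[A]={a,b,c,d}  FIRST[B]={a,c,d}  FIRST[C]={c}
round 3: — fixpoint
  FIRST[S]={a,c,d}  FIRST[A]={a,b,c,d}  FIRST[B]={a,c,d}  FIRST[C]={c}

FOLLOW sets:
seed FOLLOW(S) with $
pass 1:
  S→B: FOLLOW(B) ⊇ FOLLOW(S) ⊇ {$}; new: +{$}
  S→C C: FOLLOW(C) ⊇ FIRST(C) = {c}; new: +{c}
  S→C C: FOLLOW(C) ⊇ FOLLOW(S) ⊇ {$}; new: +{$}
  S→d A: FOLLOW(A) ⊇ FOLLOW(S) ⊇ {$}; new: +{$}
  FOLLOW[S]={$}  FOLLOW[A]={$}  FOLLOW[B]={$}  FOLLOW[C]={$,c}
pass 2: done
  FOLLOW[S]={$}  FOLLOW[A]={$}  FOLLOW[B]={$}  FOLLOW[C]={$,c}

FOLLOW(C) = ["$", "c"]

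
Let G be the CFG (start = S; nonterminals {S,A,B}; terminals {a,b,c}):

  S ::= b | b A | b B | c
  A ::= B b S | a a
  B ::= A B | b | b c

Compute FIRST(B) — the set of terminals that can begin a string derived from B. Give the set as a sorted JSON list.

FIRST iteration:
[1]
  A via A→a a: +{a}
  B via B→A B: +{a}
  B via B→b: +{b}
  S via S→b: +{b}
  S via S→c: +{c}
  FIRST[S]={b,c}  FIRST[A]={a}  FIRST[B]={a,b}
[2]
  A via A→B b S: +{b}
  FIRST[S]={b,c}  FIRST[A]={a,b}  FIRST[B]={a,b}
[3] (no change)
  FIRST[S]={b,c}  FIRST[A]={a,b}  FIRST[B]={a,b}

FIRST(B) = ["a", "b"]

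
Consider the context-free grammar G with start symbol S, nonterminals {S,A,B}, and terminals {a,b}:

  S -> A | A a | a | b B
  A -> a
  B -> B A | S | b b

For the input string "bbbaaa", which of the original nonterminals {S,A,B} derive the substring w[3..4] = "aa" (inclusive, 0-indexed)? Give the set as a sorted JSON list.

CNF form of G:
  S -> A T0 | T1 B | a
  A -> a
  B -> A T0 | B A | T1 B | T1 T1 | a
  T0 -> a
  T1 -> b

CYK table (by increasing span), restricted to cells inside w[3..4]:
  [3..3]={A,B,S,T0}  "a"  orig:{A,B,S}
  [4..4]={A,B,S,T0}  "a"  orig:{A,B,S}
  [3..4]={B,S}  "aa"

Original NTs in T[3,4] deriving "aa": ["B", "S"]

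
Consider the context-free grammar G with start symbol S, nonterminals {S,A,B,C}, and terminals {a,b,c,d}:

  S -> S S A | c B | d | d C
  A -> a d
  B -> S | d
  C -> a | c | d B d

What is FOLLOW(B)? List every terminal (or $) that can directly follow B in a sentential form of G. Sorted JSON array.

Compute FIRST by fixpoint:
round 1:
  A via A→a d: +{a}
  B via B→d: +{d}
  C via C→a: +{a}
  C via C→c: +{c}
  C via C→d B d: +{d}
  S via S→c B: +{c}
  S via S→d: +{d}
  FIRST[S]={c,d}  FIRST[A]={a}  FIRST[B]={d}  FIRST[C]={a,c,d}
round 2:
  B via B→S: +{c}
  FIRST[S]={c,d}  FIRST[A]={a}  FIRST[B]={c,d}  FIRST[C]={a,c,d}
round 3: — fixpoint
  FIRST[S]={c,d}  FIRST[A]={a}  FIRST[B]={c,d}  FIRST[C]={a,c,d}

Compute FOLLOW by fixpoint:
seed FOLLOW(S) with $
iter 1:
  C→d B d: FOLLOW(B) ⊇ FIRST(d) = {d}; new: +{d}
  S→S S A: FOLLOW(S) ⊇ FIRST(S) = {c,d}; new: +{c,d}
  S→S S A: FOLLOW(S) ⊇ FIRST(A) = {a}; new: +{a}
  S→S S A: FOLLOW(A) ⊇ FOLLOW(S) ⊇ {$,a,c,d}; new: +{$,a,c,d}
  S→c B: FOLLOW(B) ⊇ FOLLOW(S) ⊇ {$,a,c,d}; new: +{$,a,c}
  S→d C: FOLLOW(C) ⊇ FOLLOW(S) ⊇ {$,a,c,d}; new: +{$,a,c,d}
  FOLLOW(S)={$,a,c,d}  FOLLOW(A)={$,a,c,d}  FOLLOW(B)={$,a,c,d}  FOLLOW(C)={$,a,c,d}
iter 2: (no change)
  FOLLOW(S)={$,a,c,d}  FOLLOW(A)={$,a,c,d}  FOLLOW(B)={$,a,c,d}  FOLLOW(C)={$,a,c,d}

FOLLOW(B) = ["$", "a", "c", "d"]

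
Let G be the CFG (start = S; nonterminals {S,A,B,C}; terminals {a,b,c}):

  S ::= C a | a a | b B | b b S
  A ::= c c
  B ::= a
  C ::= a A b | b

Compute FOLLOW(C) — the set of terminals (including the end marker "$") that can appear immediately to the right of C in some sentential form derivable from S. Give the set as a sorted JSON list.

FIRST iteration:
iter 1:
  A via A→c c: +{c}
  B via B→a: +{a}
  C via C→a A b: +{a}
  C via C→b: +{b}
  S via S→C a: +{a,b}
  S: {a,b}  A: {c}  B: {a}  C: {a,b}
iter 2: (no change)
  S: {a,b}  A: {c}  B: {a}  C: {a,b}

FOLLOW sets:
seed FOLLOW(S) with $
iter 1:
  C→a A b: FOLLOW(A) ⊇ FIRST(b) = {b}; new: +{b}
  S→C a: FOLLOW(C) ⊇ FIRST(a) = {a}; new: +{a}
  S→b B: FOLLOW(B) ⊇ FOLLOW(S) ⊇ {$}; new: +{$}
  S: {$}  A: {b}  B: {$}  C: {a}
iter 2: — fixpoint
  S: {$}  A: {b}  B: {$}  C: {a}

FOLLOW(C) = ["a"]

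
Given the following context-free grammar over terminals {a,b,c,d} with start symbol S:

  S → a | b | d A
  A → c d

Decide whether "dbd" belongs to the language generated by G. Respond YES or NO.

Convert to CNF:
  S -> T1 A | a | b
  A -> T0 T1
  T0 -> c
  T1 -> d

CYK table (by increasing span):
  cell(0,0) d: {T1}  orig:{}
  cell(1,1) b: {S}
  cell(2,2) d: {T1}  orig:{}
  cell(0,1) db: ∅
  cell(1,2) bd: ∅
  cell(0,2) dbd: ∅

S ∉ T[0,2] ⇒ NO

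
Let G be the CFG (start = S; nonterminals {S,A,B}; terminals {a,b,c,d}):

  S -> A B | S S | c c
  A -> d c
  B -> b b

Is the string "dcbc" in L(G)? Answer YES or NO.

CNF form of G:
  S -> A B | S S | T1 T1
  A -> T0 T1
  B -> T2 T2
  T0 -> d
  T1 -> c
  T2 -> b

CYK fill:
  [0..0]={T0}  "d"  orig:{}
  [1..1]={T1}  "c"  orig:{}
  [2..2]={T2}  "b"  orig:{}
  [3..3]={T1}  "c"  orig:{}
  [0..1]={A}  "dc"
  [1..2]=∅  "cb"
  [2..3]=∅  "bc"
  [0..2]=∅  "dcb"
  [1..3]=∅  "cbc"
  [0..3]=∅  "dcbc"

S ∉ T[0,3] ⇒ NO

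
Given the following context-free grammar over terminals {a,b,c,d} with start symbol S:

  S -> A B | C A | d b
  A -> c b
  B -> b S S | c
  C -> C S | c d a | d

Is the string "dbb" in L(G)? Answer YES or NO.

CNF form of G:
  S -> A B | C A | T2 T1
  A -> T0 T1
  B -> T1 X4 | c
  C -> C S | T0 X5 | d
  T0 -> c
  T1 -> b
  T2 -> d
  T3 -> a
  X4 -> S S
  X5 -> T2 T3

Fill CYK table bottom-up:
  [0..0]={C,T2}  "d"  orig:{C}
  [1..1]={T1}  "b"  orig:{}
  [2..2]={T1}  "b"  orig:{}
  [0..1]={S}  "db"
  [1..2]=∅  "bb"
  [0..2]=∅  "dbb"

S ∉ T[0,2] ⇒ NO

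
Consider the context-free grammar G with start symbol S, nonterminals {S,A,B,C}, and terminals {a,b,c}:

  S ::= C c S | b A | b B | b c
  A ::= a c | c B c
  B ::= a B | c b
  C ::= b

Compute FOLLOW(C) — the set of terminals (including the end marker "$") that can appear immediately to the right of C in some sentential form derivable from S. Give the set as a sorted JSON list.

Compute FIRST by fixpoint:
iter 1:
  A via A→a c: +{a}
  A via A→c B c: +{c}
  B via B→a B: +{a}
  B via B→c b: +{c}
  C via C→b: +{b}
  S via S→C c S: +{b}
  FIRST(S)={b}  FIRST(A)={a,c}  FIRST(B)={a,c}  FIRST(C)={b}
iter 2: (no change)
  FIRST(S)={b}  FIRST(A)={a,c}  FIRST(B)={a,c}  FIRST(C)={b}

FOLLOW iteration:
initialize: $ ∈ FOLLOW(S)
pass 1:
  A→c B c: FOLLOW(B) ⊇ FIRST(c) = {c}; new: +{c}
  S→C c S: FOLLOW(C) ⊇ FIRST(c) = {c}; new: +{c}
  S→b A: FOLLOW(A) ⊇ FOLLOW(S) ⊇ {$}; new: +{$}
  S→b B: FOLLOW(B) ⊇ FOLLOW(S) ⊇ {$}; new: +{$}
  S: {$}  A: {$}  B: {$,c}  C: {c}
pass 2: (stable)
  S: {$}  A: {$}  B: {$,c}  C: {c}

FOLLOW(C) = ["c"]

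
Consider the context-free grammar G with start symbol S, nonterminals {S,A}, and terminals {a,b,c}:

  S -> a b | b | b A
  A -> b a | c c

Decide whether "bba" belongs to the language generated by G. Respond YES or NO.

CNF form of G:
  S -> T0 A | T1 T0 | b
  A -> T0 T1 | T2 T2
  T0 -> b
  T1 -> a
  T2 -> c

CYK table (by increasing span):
  cell(0,0) b: {S,T0}  orig:{S}
  cell(1,1) b: {S,T0}  orig:{S}
  cell(2,2) a: {T1}  orig:{}
  cell(0,1) bb: ∅
  cell(1,2) ba: {A}
  cell(0,2) bba: {S}

S ∈ T[0,2] ⇒ YES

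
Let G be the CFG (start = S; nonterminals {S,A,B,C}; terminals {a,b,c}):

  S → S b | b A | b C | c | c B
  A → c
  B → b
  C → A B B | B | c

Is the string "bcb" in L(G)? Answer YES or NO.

Convert to CNF:
  S -> S T0 | T0 A | T0 C | T1 B | c
  A -> c
  B -> b
  C -> A X2 | b | c
  T0 -> b
  T1 -> c
  X2 -> B B

CYK table (by increasing span):
  [0..0]={B,C,T0}  "b"  orig:{B,C}
  [1..1]={A,C,S,T1}  "c"  orig:{A,C,S}
  [2..2]={B,C,T0}  "b"  orig:{B,C}
  [0..1]={S}  "bc"
  [1..2]={S}  "cb"
  [0..2]={S}  "bcb"

S ∈ T[0,2] ⇒ YES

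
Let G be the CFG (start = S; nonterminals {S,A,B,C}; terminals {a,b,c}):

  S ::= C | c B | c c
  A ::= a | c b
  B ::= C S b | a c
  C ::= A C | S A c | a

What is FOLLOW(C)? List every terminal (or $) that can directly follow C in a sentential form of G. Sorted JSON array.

FIRST sets, iterate to fixpoint:
round 1:
  A via A→a: +{a}
  A via A→c b: +{c}
  B via B→a c: +{a}
  C via C→A C: +{a,c}
  S via S→C: +{a,c}
  FIRST(S)={a,c}  FIRST(A)={a,c}  FIRST(B)={a}  FIRST(C)={a,c}
round 2:
  B via B→C S b: +{c}
  FIRST(S)={a,c}  FIRST(A)={a,c}  FIRST(B)={a,c}  FIRST(C)={a,c}
round 3: (stable)
  FIRST(S)={a,c}  FIRST(A)={a,c}  FIRST(B)={a,c}  FIRST(C)={a,c}

FOLLOW iteration:
seed FOLLOW(S) with $
iter 1:
  B→C S b: FOLLOW(C) ⊇ FIRST(S) = {a,c}; new: +{a,c}
  B→C S b: FOLLOW(S) ⊇ FIRST(b) = {b}; new: +{b}
  C→A C: FOLLOW(A) ⊇ FIRST(C) = {a,c}; new: +{a,c}
  C→S A c: FOLLOW(S) ⊇ FIRST(A) = {a,c}; new: +{a,c}
  S→C: FOLLOW(C) ⊇ FOLLOW(S) ⊇ {$,a,b,c}; new: +{$,b}
  S→c B: FOLLOW(B) ⊇ FOLLOW(S) ⊇ {$,a,b,c}; new: +{$,a,b,c}
  S: {$,a,b,c}  A: {a,c}  B: {$,a,b,c}  C: {$,a,b,c}
iter 2: done
  S: {$,a,b,c}  A: {a,c}  B: {$,a,b,c}  C: {$,a,b,c}

FOLLOW(C) = ["$", "a", "b", "c"]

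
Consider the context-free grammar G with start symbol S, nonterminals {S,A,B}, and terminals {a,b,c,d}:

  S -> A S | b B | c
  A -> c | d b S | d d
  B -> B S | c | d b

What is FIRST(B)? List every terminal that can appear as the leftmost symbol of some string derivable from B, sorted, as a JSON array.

FIRST iteration:
iter 1:
  A via A→c: +{c}
  A via A→d b S: +{d}
  B via B→c: +{c}
  B via B→d b: +{d}
  S via S→A S: +{c,d}
  S via S→b B: +{b}
  FIRST[S]={b,c,d}  FIRST[A]={c,d}  FIRST[B]={c,d}
iter 2: (stable)
  FIRST[S]={b,c,d}  FIRST[A]={c,d}  FIRST[B]={c,d}

FIRST(B) = ["c", "d"]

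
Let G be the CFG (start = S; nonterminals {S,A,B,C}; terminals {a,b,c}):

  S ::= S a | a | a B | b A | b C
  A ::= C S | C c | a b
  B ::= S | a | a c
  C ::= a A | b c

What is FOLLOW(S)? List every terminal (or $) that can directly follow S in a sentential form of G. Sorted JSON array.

FIRST iteration:
iter 1:
  A via A→a b: +{a}
  B via B→a: +{a}
  C via C→a A: +{a}
  C via C→b c: +{b}
  S via S→a: +{a}
  S via S→b A: +{b}
  S: {a,b}  A: {a}  B: {a}  C: {a,b}
iter 2:
  A via A→C S: +{b}
  B via B→S: +{b}
  S: {a,b}  A: {a,b}  B: {a,b}  C: {a,b}
iter 3: done
  S: {a,b}  A: {a,b}  B: {a,b}  C: {a,b}

FOLLOW sets:
FOLLOW(S) := {$}
round 1:
  A→C S: FOLLOW(C) ⊇ FIRST(S) = {a,b}; new: +{a,b}
  A→C c: FOLLOW(C) ⊇ FIRST(c) = {c}; new: +{c}
  C→a A: FOLLOW(A) ⊇ FOLLOW(C) ⊇ {a,b,c}; new: +{a,b,c}
  S→S a: FOLLOW(S) ⊇ FIRST(a) = {a}; new: +{a}
  S→a B: FOLLOW(B) ⊇ FOLLOW(S) ⊇ {$,a}; new: +{$,a}
  S→b A: FOLLOW(A) ⊇ FOLLOW(S) ⊇ {$,a}; new: +{$}
  S→b C: FOLLOW(C) ⊇ FOLLOW(S) ⊇ {$,a}; new: +{$}
  FOLLOW[S]={$,a}  FOLLOW[A]={$,a,b,c}  FOLLOW[B]={$,a}  FOLLOW[C]={$,a,b,c}
round 2:
  A→C S: FOLLOW(S) ⊇ FOLLOW(A) ⊇ {$,a,b,c}; new: +{b,c}
  S→a B: FOLLOW(B) ⊇ FOLLOW(S) ⊇ {$,a,b,c}; new: +{b,c}
  FOLLOW[S]={$,a,b,c}  FOLLOW[A]={$,a,b,c}  FOLLOW[B]={$,a,b,c}  FOLLOW[C]={$,a,b,c}
round 3: — fixpoint
  FOLLOW[S]={$,a,b,c}  FOLLOW[A]={$,a,b,c}  FOLLOW[B]={$,a,b,c}  FOLLOW[C]={$,a,b,c}

FOLLOW(S) = ["$", "a", "b", "c"]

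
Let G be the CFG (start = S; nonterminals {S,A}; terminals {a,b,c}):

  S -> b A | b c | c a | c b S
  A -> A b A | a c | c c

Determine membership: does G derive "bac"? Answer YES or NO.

Convert to CNF:
  S -> T0 A | T0 T2 | T2 T1 | T2 X4
  A -> A X3 | T1 T2 | T2 T2
  T0 -> b
  T1 -> a
  T2 -> c
  X3 -> T0 A
  X4 -> T0 S

CYK table (by increasing span):
  T[0,0] 'b' = {T0}  orig:{}
  T[1,1] 'a' = {T1}  orig:{}
  T[2,2] 'c' = {T2}  orig:{}
  T[0,1] 'ba' = ∅
  T[1,2] 'ac' = {A}
  T[0,2] 'bac' = {S,X3}  orig:{S}

S ∈ T[0,2] ⇒ YES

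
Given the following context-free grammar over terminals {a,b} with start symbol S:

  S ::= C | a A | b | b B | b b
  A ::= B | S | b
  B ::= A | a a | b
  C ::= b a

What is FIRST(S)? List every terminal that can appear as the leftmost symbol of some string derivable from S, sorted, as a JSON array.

FIRST iteration:
round 1:
  A via A→b: +{b}
  B via B→A: +{b}
  B via B→a a: +{a}
  C via C→b a: +{b}
  S via S→C: +{b}
  S via S→a A: +{a}
  S: {a,b}  A: {b}  B: {a,b}  C: {b}
round 2:
  A via A→B: +{a}
  S: {a,b}  A: {a,b}  B: {a,b}  C: {b}
round 3: (stable)
  S: {a,b}  A: {a,b}  B: {a,b}  C: {b}

FIRST(S) = ["a", "b"]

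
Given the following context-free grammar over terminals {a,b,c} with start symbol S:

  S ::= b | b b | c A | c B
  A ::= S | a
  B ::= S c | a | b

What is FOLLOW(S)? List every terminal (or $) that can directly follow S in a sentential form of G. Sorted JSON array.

Compute FIRST by fixpoint:
pass 1:
  A via A→a: +{a}
  B via B→a: +{a}
  B via B→b: +{b}
  S via S→b: +{b}
  S via S→c A: +{c}
  S: {b,c}  A: {a}  B: {a,b}
pass 2:
  A via A→S: +{b,c}
  B via B→S c: +{c}
  S: {b,c}  A: {a,b,c}  B: {a,b,c}
pass 3: — fixpoint
  S: {b,c}  A: {a,b,c}  B: {a,b,c}

FOLLOW iteration:
initialize: $ ∈ FOLLOW(S)
[1]
  B→S c: FOLLOW(S) ⊇ FIRST(c) = {c}; new: +{c}
  S→c A: FOLLOW(A) ⊇ FOLLOW(S) ⊇ {$,c}; new: +{$,c}
  S→c B: FOLLOW(B) ⊇ FOLLOW(S) ⊇ {$,c}; new: +{$,c}
  FOLLOW[S]={$,c}  FOLLOW[A]={$,c}  FOLLOW[B]={$,c}
[2] (stable)
  FOLLOW[S]={$,c}  FOLLOW[A]={$,c}  FOLLOW[B]={$,c}

FOLLOW(S) = ["$", "c"]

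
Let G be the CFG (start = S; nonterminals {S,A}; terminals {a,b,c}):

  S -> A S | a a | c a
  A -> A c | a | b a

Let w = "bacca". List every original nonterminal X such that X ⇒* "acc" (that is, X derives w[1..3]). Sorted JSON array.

CNF form of G:
  S -> A S | T0 T2 | T2 T2
  A -> A T0 | T1 T2 | a
  T0 -> c
  T1 -> b
  T2 -> a

Fill CYK table bottom-up — only the sub-triangle for w[1..3]:
  cell(1,1) a: {A,T2}  orig:{A}
  cell(2,2) c: {T0}  orig:{}
  cell(3,3) c: {T0}  orig:{}
  cell(1,2) ac: {A}
  cell(2,3) cc: ∅
  cell(1,3) acc: {A}

Original NTs in T[1,3] deriving "acc": ["A"]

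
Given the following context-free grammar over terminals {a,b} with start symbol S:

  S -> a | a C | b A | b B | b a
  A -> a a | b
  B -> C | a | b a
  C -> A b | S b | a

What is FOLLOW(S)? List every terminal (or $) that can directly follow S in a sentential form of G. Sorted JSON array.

FIRST sets, iterate to fixpoint:
[1]
  A via A→a a: +{a}
  A via A→b: +{b}
  B via B→a: +{a}
  B via B→b a: +{b}
  C via C→A b: +{a,b}
  S via S→a: +{a}
  S via S→b A: +{b}
  S: {a,b}  A: {a,b}  B: {a,b}  C: {a,b}
[2] (stable)
  S: {a,b}  A: {a,b}  B: {a,b}  C: {a,b}

FOLLOW sets:
seed FOLLOW(S) with $
[1]
  C→A b: FOLLOW(A) ⊇ FIRST(b) = {b}; new: +{b}
  C→S b: FOLLOW(S) ⊇ FIRST(b) = {b}; new: +{b}
  S→a C: FOLLOW(C) ⊇ FOLLOW(S) ⊇ {$,b}; new: +{$,b}
  S→b A: FOLLOW(A) ⊇ FOLLOW(S) ⊇ {$,b}; new: +{$}
  S→b B: FOLLOW(B) ⊇ FOLLOW(S) ⊇ {$,b}; new: +{$,b}
  S: {$,b}  A: {$,b}  B: {$,b}  C: {$,b}
[2] (stable)
  S: {$,b}  A: {$,b}  B: {$,b}  C: {$,b}

FOLLOW(S) = ["$", "b"]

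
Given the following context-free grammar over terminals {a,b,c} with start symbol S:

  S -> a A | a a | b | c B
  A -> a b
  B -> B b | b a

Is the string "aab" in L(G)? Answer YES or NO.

CNF form of G:
  S -> T0 A | T0 T0 | T2 B | b
  A -> T0 T1
  B -> B T1 | T1 T0
  T0 -> a
  T1 -> b
  T2 -> c

CYK fill:
  cell(0,0) a: {T0}  orig:{}
  cell(1,1) a: {T0}  orig:{}
  cell(2,2) b: {S,T1}  orig:{S}
  cell(0,1) aa: {S}
  cell(1,2) ab: {A}
  cell(0,2) aab: {S}

S ∈ T[0,2] ⇒ YES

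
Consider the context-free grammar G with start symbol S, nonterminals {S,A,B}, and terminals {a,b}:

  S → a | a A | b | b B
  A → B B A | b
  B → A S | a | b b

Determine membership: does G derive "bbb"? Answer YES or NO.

Convert to CNF:
  S -> T0 B | T1 A | a | b
  A -> B X2 | b
  B -> A S | T0 T0 | a
  T0 -> b
  T1 -> a
  X2 -> B A

CYK fill:
  cell(0,0) b: {A,S,T0}  orig:{A,S}
  cell(1,1) b: {A,S,T0}  orig:{A,S}
  cell(2,2) b: {A,S,T0}  orig:{A,S}
  cell(0,1) bb: {B}
  cell(1,2) bb: {B}
  cell(0,2) bbb: {S,X2}  orig:{S}

S ∈ T[0,2] ⇒ YES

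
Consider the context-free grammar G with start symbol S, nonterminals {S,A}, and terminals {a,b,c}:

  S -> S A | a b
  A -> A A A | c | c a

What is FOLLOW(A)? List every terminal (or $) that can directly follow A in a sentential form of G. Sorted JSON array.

FIRST iteration:
[1]
  A via A→c: +{c}
  S via S→a b: +{a}
  FIRST(S)={a}  FIRST(A)={c}
[2] — fixpoint
  FIRST(S)={a}  FIRST(A)={c}

FOLLOW sets:
initialize: $ ∈ FOLLOW(S)
iter 1:
  A→A A A: FOLLOW(A) ⊇ FIRST(A) = {c}; new: +{c}
  S→S A: FOLLOW(S) ⊇ FIRST(A) = {c}; new: +{c}
  S→S A: FOLLOW(A) ⊇ FOLLOW(S) ⊇ {$,c}; new: +{$}
  FOLLOW(S)={$,c}  FOLLOW(A)={$,c}
iter 2: (no change)
  FOLLOW(S)={$,c}  FOLLOW(A)={$,c}

FOLLOW(A) = ["$", "c"]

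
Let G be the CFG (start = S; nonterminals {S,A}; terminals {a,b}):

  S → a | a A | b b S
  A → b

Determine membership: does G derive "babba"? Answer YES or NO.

CNF form of G:
  S -> T0 A | T1 X2 | a
  A -> b
  T0 -> a
  T1 -> b
  X2 -> T1 S

Fill CYK table bottom-up:
  cell(0,0) b: {A,T1}  orig:{A}
  cell(1,1) a: {S,T0}  orig:{S}
  cell(2,2) b: {A,T1}  orig:{A}
  cell(3,3) b: {A,T1}  orig:{A}
  cell(4,4) a: {S,T0}  orig:{S}
  cell(0,1) ba: {X2}  orig:{}
  cell(1,2) ab: {S}
  cell(2,3) bb: ∅
  cell(3,4) ba: {X2}  orig:{}
  cell(0,2) bab: {X2}  orig:{}
  cell(1,3) abb: ∅
  cell(2,4) bba: {S}
  cell(0,3) babb: ∅
  cell(1,4) abba: ∅
  cell(0,4) babba: ∅

S ∉ T[0,4] ⇒ NO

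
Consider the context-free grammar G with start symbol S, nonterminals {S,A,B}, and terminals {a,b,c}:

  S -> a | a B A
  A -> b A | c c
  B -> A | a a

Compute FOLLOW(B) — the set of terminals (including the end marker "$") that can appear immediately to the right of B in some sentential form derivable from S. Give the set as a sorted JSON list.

Compute FIRST by fixpoint:
pass 1:
  A via A→b A: +{b}
  A via A→c c: +{c}
  B via B→A: +{b,c}
  B via B→a a: +{a}
  S via S→a: +{a}
  FIRST(S)={a}  FIRST(A)={b,c}  FIRST(B)={a,b,c}
pass 2: (no change)
  FIRST(S)={a}  FIRST(A)={b,c}  FIRST(B)={a,b,c}

FOLLOW sets:
initialize: $ ∈ FOLLOW(S)
iter 1:
  S→a B A: FOLLOW(B) ⊇ FIRST(A) = {b,c}; new: +{b,c}
  S→a B A: FOLLOW(A) ⊇ FOLLOW(S) ⊇ {$}; new: +{$}
  FOLLOW(S)={$}  FOLLOW(A)={$}  FOLLOW(B)={b,c}
iter 2:
  B→A: FOLLOW(A) ⊇ FOLLOW(B) ⊇ {b,c}; new: +{b,c}
  FOLLOW(S)={$}  FOLLOW(A)={$,b,c}  FOLLOW(B)={b,c}
iter 3: — fixpoint
  FOLLOW(S)={$}  FOLLOW(A)={$,b,c}  FOLLOW(B)={b,c}

FOLLOW(B) = ["b", "c"]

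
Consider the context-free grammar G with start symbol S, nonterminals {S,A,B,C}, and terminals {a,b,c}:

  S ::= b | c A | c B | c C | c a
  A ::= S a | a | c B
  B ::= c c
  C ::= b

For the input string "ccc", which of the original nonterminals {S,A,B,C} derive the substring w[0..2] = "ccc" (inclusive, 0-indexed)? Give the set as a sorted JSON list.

CNF form of G:
  S -> T1 A | T1 B | T1 C | T1 T0 | b
  A -> S T0 | T1 B | a
  B -> T1 T1
  C -> b
  T0 -> a
  T1 -> c

CYK table (by increasing span) (cells [i..j] with 0 ≤ i ≤ j ≤ 2 only):
  T[0,0] 'c' = {T1}  orig:{}
  T[1,1] 'c' = {T1}  orig:{}
  T[2,2] 'c' = {T1}  orig:{}
  T[0,1] 'cc' = {B}
  T[1,2] 'cc' = {B}
  T[0,2] 'ccc' = {A,S}

Original NTs in T[0,2] deriving "ccc": ["A", "S"]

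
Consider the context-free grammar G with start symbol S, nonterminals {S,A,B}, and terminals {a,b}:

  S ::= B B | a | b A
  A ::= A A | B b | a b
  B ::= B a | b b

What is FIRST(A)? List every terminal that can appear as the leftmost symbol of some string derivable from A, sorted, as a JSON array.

FIRST sets, iterate to fixpoint:
round 1:
  A via A→a b: +{a}
  B via B→b b: +{b}
  S via S→B B: +{b}
  S via S→a: +{a}
  FIRST[S]={a,b}  FIRST[A]={a}  FIRST[B]={b}
round 2:
  A via A→B b: +{b}
  FIRST[S]={a,b}  FIRST[A]={a,b}  FIRST[B]={b}
round 3: (no change)
  FIRST[S]={a,b}  FIRST[A]={a,b}  FIRST[B]={b}

FIRST(A) = ["a", "b"]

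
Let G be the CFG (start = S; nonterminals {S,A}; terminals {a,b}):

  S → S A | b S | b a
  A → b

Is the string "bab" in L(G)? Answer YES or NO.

CNF form of G:
  S -> S A | T0 S | T0 T1
  A -> b
  T0 -> b
  T1 -> a

Fill CYK table bottom-up:
  T[0,0] 'b' = {A,T0}  orig:{A}
  T[1,1] 'a' = {T1}  orig:{}
  T[2,2] 'b' = {A,T0}  orig:{A}
  T[0,1] 'ba' = {S}
  T[1,2] 'ab' = ∅
  T[0,2] 'bab' = {S}

S ∈ T[0,2] ⇒ YES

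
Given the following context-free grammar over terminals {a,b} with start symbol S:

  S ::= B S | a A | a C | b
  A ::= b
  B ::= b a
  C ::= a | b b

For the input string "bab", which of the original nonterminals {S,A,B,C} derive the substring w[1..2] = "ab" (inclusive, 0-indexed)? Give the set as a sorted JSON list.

CNF form of G:
  S -> B S | T1 A | T1 C | b
  A -> b
  B -> T0 T1
  C -> T0 T0 | a
  T0 -> b
  T1 -> a

Fill CYK table bottom-up — only the sub-triangle for w[1..2]:
  T[1,1] 'a' = {C,T1}  orig:{C}
  T[2,2] 'b' = {A,S,T0}  orig:{A,S}
  T[1,2] 'ab' = {S}

Original NTs in T[1,2] deriving "ab": ["S"]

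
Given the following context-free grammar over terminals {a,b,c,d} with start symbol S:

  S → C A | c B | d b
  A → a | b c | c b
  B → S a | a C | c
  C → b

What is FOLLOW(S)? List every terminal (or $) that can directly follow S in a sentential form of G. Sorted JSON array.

FIRST sets, iterate to fixpoint:
iter 1:
  A via A→a: +{a}
  A via A→b c: +{b}
  A via A→c b: +{c}
  B via B→a C: +{a}
  B via B→c: +{c}
  C via C→b: +{b}
  S via S→C A: +{b}
  S via S→c B: +{c}
  S via S→d b: +{d}
  S: {b,c,d}  A: {a,b,c}  B: {a,c}  C: {b}
iter 2:
  B via B→S a: +{b,d}
  S: {b,c,d}  A: {a,b,c}  B: {a,b,c,d}  C: {b}
iter 3: (no change)
  S: {b,c,d}  A: {a,b,c}  B: {a,b,c,d}  C: {b}

FOLLOW iteration:
seed FOLLOW(S) with $
[1]
  B→S a: FOLLOW(S) ⊇ FIRST(a) = {a}; new: +{a}
  S→C A: FOLLOW(C) ⊇ FIRST(A) = {a,b,c}; new: +{a,b,c}
  S→C A: FOLLOW(A) ⊇ FOLLOW(S) ⊇ {$,a}; new: +{$,a}
  S→c B: FOLLOW(B) ⊇ FOLLOW(S) ⊇ {$,a}; new: +{$,a}
  S: {$,a}  A: {$,a}  B: {$,a}  C: {a,b,c}
[2]
  B→a C: FOLLOW(C) ⊇ FOLLOW(B) ⊇ {$,a}; new: +{$}
  S: {$,a}  A: {$,a}  B: {$,a}  C: {$,a,b,c}
[3] (no change)
  S: {$,a}  A: {$,a}  B: {$,a}  C: {$,a,b,c}

FOLLOW(S) = ["$", "a"]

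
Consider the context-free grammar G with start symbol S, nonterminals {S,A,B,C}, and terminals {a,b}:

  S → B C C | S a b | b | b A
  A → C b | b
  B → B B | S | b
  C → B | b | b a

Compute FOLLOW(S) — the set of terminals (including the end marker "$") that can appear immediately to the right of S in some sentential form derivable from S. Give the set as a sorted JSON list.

FIRST iteration:
[1]
  A via A→b: +{b}
  B via B→b: +{b}
  C via C→B: +{b}
  S via S→B C C: +{b}
  S: {b}  A: {b}  B: {b}  C: {b}
[2] — fixpoint
  S: {b}  A: {b}  B: {b}  C: {b}

Compute FOLLOW by fixpoint:
FOLLOW(S) := {$}
[1]
  A→C b: FOLLOW(C) ⊇ FIRST(b) = {b}; new: +{b}
  B→B B: FOLLOW(B) ⊇ FIRST(B) = {b}; new: +{b}
  B→S: FOLLOW(S) ⊇ FOLLOW(B) ⊇ {b}; new: +{b}
  S→B C C: FOLLOW(C) ⊇ FOLLOW(S) ⊇ {$,b}; new: +{$}
  S→S a b: FOLLOW(S) ⊇ FIRST(a) = {a}; new: +{a}
  S→b A: FOLLOW(A) ⊇ FOLLOW(S) ⊇ {$,a,b}; new: +{$,a,b}
  FOLLOW[S]={$,a,b}  FOLLOW[A]={$,a,b}  FOLLOW[B]={b}  FOLLOW[C]={$,b}
[2]
  C→B: FOLLOW(B) ⊇ FOLLOW(C) ⊇ {$,b}; new: +{$}
  S→B C C: FOLLOW(C) ⊇ FOLLOW(S) ⊇ {$,a,b}; new: +{a}
  FOLLOW[S]={$,a,b}  FOLLOW[A]={$,a,b}  FOLLOW[B]={$,b}  FOLLOW[C]={$,a,b}
[3]
  C→B: FOLLOW(B) ⊇ FOLLOW(C) ⊇ {$,a,b}; new: +{a}
  FOLLOW[S]={$,a,b}  FOLLOW[A]={$,a,b}  FOLLOW[B]={$,a,b}  FOLLOW[C]={$,a,b}
[4] (no change)
  FOLLOW[S]={$,a,b}  FOLLOW[A]={$,a,b}  FOLLOW[B]={$,a,b}  FOLLOW[C]={$,a,b}

FOLLOW(S) = ["$", "a", "b"]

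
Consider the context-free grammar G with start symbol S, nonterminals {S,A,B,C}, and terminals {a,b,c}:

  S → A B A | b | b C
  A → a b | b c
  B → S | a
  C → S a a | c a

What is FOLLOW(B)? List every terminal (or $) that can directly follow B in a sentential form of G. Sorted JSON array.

FIRST iteration:
[1]
  A via A→a b: +{a}
  A via A→b c: +{b}
  B via B→a: +{a}
  C via C→c a: +{c}
  S via S→A B A: +{a,b}
  FIRST(S)={a,b}  FIRST(A)={a,b}  FIRST(B)={a}  FIRST(C)={c}
[2]
  B via B→S: +{b}
  C via C→S a a: +{a,b}
  FIRST(S)={a,b}  FIRST(A)={a,b}  FIRST(B)={a,b}  FIRST(C)={a,b,c}
[3] (no change)
  FIRST(S)={a,b}  FIRST(A)={a,b}  FIRST(B)={a,b}  FIRST(C)={a,b,c}

Compute FOLLOW by fixpoint:
FOLLOW(S) := {$}
[1]
  C→S a a: FOLLOW(S) ⊇ FIRST(a) = {a}; new: +{a}
  S→A B A: FOLLOW(A) ⊇ FIRST(B) = {a,b}; new: +{a,b}
  S→A B A: FOLLOW(B) ⊇ FIRST(A) = {a,b}; new: +{a,b}
  S→A B A: FOLLOW(A) ⊇ FOLLOW(S) ⊇ {$,a}; new: +{$}
  S→b C: FOLLOW(C) ⊇ FOLLOW(S) ⊇ {$,a}; new: +{$,a}
  FOLLOW(S)={$,a}  FOLLOW(A)={$,a,b}  FOLLOW(B)={a,b}  FOLLOW(C)={$,a}
[2]
  B→S: FOLLOW(S) ⊇ FOLLOW(B) ⊇ {a,b}; new: +{b}
  S→b C: FOLLOW(C) ⊇ FOLLOW(S) ⊇ {$,a,b}; new: +{b}
  FOLLOW(S)={$,a,b}  FOLLOW(A)={$,a,b}  FOLLOW(B)={a,b}  FOLLOW(C)={$,a,b}
[3] done
  FOLLOW(S)={$,a,b}  FOLLOW(A)={$,a,b}  FOLLOW(B)={a,b}  FOLLOW(C)={$,a,b}

FOLLOW(B) = ["a", "b"]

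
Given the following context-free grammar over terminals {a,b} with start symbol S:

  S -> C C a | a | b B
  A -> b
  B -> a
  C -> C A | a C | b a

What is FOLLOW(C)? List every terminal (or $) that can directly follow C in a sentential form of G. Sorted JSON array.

FIRST iteration:
iter 1:
  A via A→b: +{b}
  B via B→a: +{a}
  C via C→a C: +{a}
  C via C→b a: +{b}
  S via S→C C a: +{a,b}
  S: {a,b}  A: {b}  B: {a}  C: {a,b}
iter 2: — fixpoint
  S: {a,b}  A: {b}  B: {a}  C: {a,b}

FOLLOW sets:
seed FOLLOW(S) with $
pass 1:
  C→C A: FOLLOW(C) ⊇ FIRST(A) = {b}; new: +{b}
  C→C A: FOLLOW(A) ⊇ FOLLOW(C) ⊇ {b}; new: +{b}
  S→C C a: FOLLOW(C) ⊇ FIRST(C) = {a,b}; new: +{a}
  S→b B: FOLLOW(B) ⊇ FOLLOW(S) ⊇ {$}; new: +{$}
  FOLLOW[S]={$}  FOLLOW[A]={b}  FOLLOW[B]={$}  FOLLOW[C]={a,b}
pass 2:
  C→C A: FOLLOW(A) ⊇ FOLLOW(C) ⊇ {a,b}; new: +{a}
  FOLLOW[S]={$}  FOLLOW[A]={a,b}  FOLLOW[B]={$}  FOLLOW[C]={a,b}
pass 3: (no change)
  FOLLOW[S]={$}  FOLLOW[A]={a,b}  FOLLOW[B]={$}  FOLLOW[C]={a,b}

FOLLOW(C) = ["a", "b"]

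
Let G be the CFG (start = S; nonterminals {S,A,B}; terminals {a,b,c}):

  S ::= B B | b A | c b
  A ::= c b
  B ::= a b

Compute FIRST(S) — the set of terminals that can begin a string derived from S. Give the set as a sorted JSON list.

FIRST sets, iterate to fixpoint:
iter 1:
  A via A→c b: +{c}
  B via B→a b: +{a}
  S via S→B B: +{a}
  S via S→b A: +{b}
  S via S→c b: +{c}
  S: {a,b,c}  A: {c}  B: {a}
iter 2: (no change)
  S: {a,b,c}  A: {c}  B: {a}

FIRST(S) = ["a", "b", "c"]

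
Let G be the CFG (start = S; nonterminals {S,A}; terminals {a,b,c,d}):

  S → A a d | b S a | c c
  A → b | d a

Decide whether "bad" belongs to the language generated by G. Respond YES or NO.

Convert to CNF:
  S -> A X4 | T2 X5 | T3 T3
  A -> T0 T1 | b
  T0 -> d
  T1 -> a
  T2 -> b
  T3 -> c
  X4 -> T1 T0
  X5 -> S T1

CYK table (by increasing span):
  [0..0]={A,T2}  "b"  orig:{A}
  [1..1]={T1}  "a"  orig:{}
  [2..2]={T0}  "d"  orig:{}
  [0..1]=∅  "ba"
  [1..2]={X4}  "ad"  orig:{}
  [0..2]={S}  "bad"

S ∈ T[0,2] ⇒ YES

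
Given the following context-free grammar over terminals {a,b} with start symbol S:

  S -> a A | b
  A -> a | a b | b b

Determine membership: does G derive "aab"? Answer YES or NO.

CNF form of G:
  S -> T0 A | b
  A -> T0 T1 | T1 T1 | a
  T0 -> a
  T1 -> b

CYK table (by increasing span):
  T[0,0] 'a' = {A,T0}  orig:{A}
  T[1,1] 'a' = {A,T0}  orig:{A}
  T[2,2] 'b' = {S,T1}  orig:{S}
  T[0,1] 'aa' = {S}
  T[1,2] 'ab' = {A}
  T[0,2] 'aab' = {S}

S ∈ T[0,2] ⇒ YES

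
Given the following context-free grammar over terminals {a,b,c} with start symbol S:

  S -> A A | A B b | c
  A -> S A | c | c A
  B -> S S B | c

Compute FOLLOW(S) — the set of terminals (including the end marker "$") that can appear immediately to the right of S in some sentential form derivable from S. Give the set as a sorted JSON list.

FIRST iteration:
iter 1:
  A via A→c: +{c}
  B via B→c: +{c}
  S via S→A A: +{c}
  FIRST[S]={c}  FIRST[A]={c}  FIRST[B]={c}
iter 2: (stable)
  FIRST[S]={c}  FIRST[A]={c}  FIRST[B]={c}

Compute FOLLOW by fixpoint:
initialize: $ ∈ FOLLOW(S)
pass 1:
  A→S A: FOLLOW(S) ⊇ FIRST(A) = {c}; new: +{c}
  S→A A: FOLLOW(A) ⊇ FIRST(A) = {c}; new: +{c}
  S→A A: FOLLOW(A) ⊇ FOLLOW(S) ⊇ {$,c}; new: +{$}
  S→A B b: FOLLOW(B) ⊇ FIRST(b) = {b}; new: +{b}
  FOLLOW[S]={$,c}  FOLLOW[A]={$,c}  FOLLOW[B]={b}
pass 2: — fixpoint
  FOLLOW[S]={$,c}  FOLLOW[A]={$,c}  FOLLOW[B]={b}

FOLLOW(S) = ["$", "c"]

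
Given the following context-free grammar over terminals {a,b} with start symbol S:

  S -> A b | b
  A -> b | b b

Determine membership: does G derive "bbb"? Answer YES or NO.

CNF form of G:
  S -> A T0 | b
  A -> T0 T0 | b
  T0 -> b

Fill CYK table bottom-up:
  T[0,0] 'b' = {A,S,T0}  orig:{A,S}
  T[1,1] 'b' = {A,S,T0}  orig:{A,S}
  T[2,2] 'b' = {A,S,T0}  orig:{A,S}
  T[0,1] 'bb' = {A,S}
  T[1,2] 'bb' = {A,S}
  T[0,2] 'bbb' = {S}

S ∈ T[0,2] ⇒ YES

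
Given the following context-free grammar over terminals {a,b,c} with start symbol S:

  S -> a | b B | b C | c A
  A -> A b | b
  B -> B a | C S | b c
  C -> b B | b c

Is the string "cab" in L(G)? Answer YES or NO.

CNF form of G:
  S -> T0 B | T0 C | T2 A | a
  A -> A T0 | b
  B -> B T1 | C S | T0 T2
  C -> T0 B | T0 T2
  T0 -> b
  T1 -> a
  T2 -> c

Fill CYK table bottom-up:
  [0..0]={T2}  "c"  orig:{}
  [1..1]={S,T1}  "a"  orig:{S}
  [2..2]={A,T0}  "b"  orig:{A}
  [0..1]=∅  "ca"
  [1..2]=∅  "ab"
  [0..2]=∅  "cab"

S ∉ T[0,2] ⇒ NO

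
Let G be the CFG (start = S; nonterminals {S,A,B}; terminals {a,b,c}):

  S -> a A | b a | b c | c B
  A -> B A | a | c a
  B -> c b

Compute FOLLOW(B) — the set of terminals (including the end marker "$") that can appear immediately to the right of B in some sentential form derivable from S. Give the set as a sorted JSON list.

FIRST sets, iterate to fixpoint:
round 1:
  A via A→a: +{a}
  A via A→c a: +{c}
  B via B→c b: +{c}
  S via S→a A: +{a}
  S via S→b a: +{b}
  S via S→c B: +{c}
  S: {a,b,c}  A: {a,c}  B: {c}
round 2: done
  S: {a,b,c}  A: {a,c}  B: {c}

FOLLOW iteration:
seed FOLLOW(S) with $
iter 1:
  A→B A: FOLLOW(B) ⊇ FIRST(A) = {a,c}; new: +{a,c}
  S→a A: FOLLOW(A) ⊇ FOLLOW(S) ⊇ {$}; new: +{$}
  S→c B: FOLLOW(B) ⊇ FOLLOW(S) ⊇ {$}; new: +{$}
  FOLLOW(S)={$}  FOLLOW(A)={$}  FOLLOW(B)={$,a,c}
iter 2: — fixpoint
  FOLLOW(S)={$}  FOLLOW(A)={$}  FOLLOW(B)={$,a,c}

FOLLOW(B) = ["$", "a", "c"]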